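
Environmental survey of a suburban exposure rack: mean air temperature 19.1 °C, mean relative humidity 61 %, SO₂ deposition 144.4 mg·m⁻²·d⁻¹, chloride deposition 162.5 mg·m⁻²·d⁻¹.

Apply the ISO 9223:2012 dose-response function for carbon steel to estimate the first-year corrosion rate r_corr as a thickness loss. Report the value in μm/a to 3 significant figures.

r_corr = 87.2 μm/a

carbon steel: temperature factor f = -0.054·(9.1) = -0.4914
  Pd branch = 1.77·Pd^0.52·e^(0.02·RH+f) = 48.68 μm/a
  Sd branch = 0.102·Sd^0.62·e^(0.033·RH+0.04·T) = 38.49 μm/a
  r_corr = 48.68 + 38.49 = 87.17 μm/a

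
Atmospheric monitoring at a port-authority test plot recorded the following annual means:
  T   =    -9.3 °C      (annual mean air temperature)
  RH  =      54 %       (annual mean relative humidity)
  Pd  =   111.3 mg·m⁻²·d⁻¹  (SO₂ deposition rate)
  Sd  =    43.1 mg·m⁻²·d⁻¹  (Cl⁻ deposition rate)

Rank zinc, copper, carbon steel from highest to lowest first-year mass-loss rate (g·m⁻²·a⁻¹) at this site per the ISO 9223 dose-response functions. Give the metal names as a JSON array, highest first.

zinc: f(T) = +0.038·(T−10) [T≤10 °C] = -0.7334
  sulphur-dioxide contribution → 0.5906 μm/a
  chloride contribution → 0.1045 μm/a
  total first-year rate 0.6951 μm/a
  mass loss = 0.6951 μm/a × 7.14 g/cm³ = 4.963 g·m⁻²·a⁻¹
copper: f(T) = +0.126·(T−10) [T≤10 °C] = -2.4318
  sulphur-dioxide contribution → 0.03836 μm/a
  chloride contribution → 0.1254 μm/a
  ⇒ r_corr(copper) = 0.1638 μm/a
  mass loss = 0.1638 μm/a × 8.96 g/cm³ = 1.468 g·m⁻²·a⁻¹
carbon steel: T≤10 °C ⇒ hinge +0.150·(-9.3−10) = -2.8950
  sulphur-dioxide contribution → 3.341 μm/a
  chloride contribution → 4.309 μm/a
  ⇒ r_corr(carbon steel) = 7.65 μm/a
  mass loss = 7.65 μm/a × 7.85 g/cm³ = 60.05 g·m⁻²·a⁻¹
Ordering by g·m⁻²·a⁻¹: carbon steel (60.1) > zinc (4.96) > copper (1.47)

["carbon steel", "zinc", "copper"]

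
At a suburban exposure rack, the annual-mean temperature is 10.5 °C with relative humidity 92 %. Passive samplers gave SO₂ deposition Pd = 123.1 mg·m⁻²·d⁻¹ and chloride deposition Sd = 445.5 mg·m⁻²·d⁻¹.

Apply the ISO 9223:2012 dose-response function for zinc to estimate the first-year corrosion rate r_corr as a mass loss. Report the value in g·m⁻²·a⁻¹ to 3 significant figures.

zinc: T>10 °C ⇒ hinge -0.071·(10.5−10) = -0.0355
  SO₂ term: 0.0129·123.1^0.44·exp(0.046·92-0.0355) = 7.126
  Cl⁻ term: 0.0175·445.5^0.57·exp(0.008·92+0.085·10.5) = 2.885
  sum: 7.126 + 2.885 → r_corr = 10.01 μm/a
Convert to mass loss: 10.01 μm/a × 7.14 g/cm³ = 71.47 g·m⁻²·a⁻¹

r_corr = 71.5 g·m⁻²·a⁻¹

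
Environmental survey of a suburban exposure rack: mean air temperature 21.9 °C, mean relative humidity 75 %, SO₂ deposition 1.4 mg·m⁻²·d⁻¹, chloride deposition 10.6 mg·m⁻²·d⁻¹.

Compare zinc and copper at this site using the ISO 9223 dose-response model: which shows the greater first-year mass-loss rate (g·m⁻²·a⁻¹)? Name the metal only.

zinc: f(T) = -0.071·(T−10) [T>10 °C] = -0.8449
  Pd branch = 0.0129·Pd^0.44·e^(0.046·RH+f) = 0.2024 μm/a
  Sd branch = 0.0175·Sd^0.57·e^(0.008·RH+0.085·T) = 0.7879 μm/a
  sum: 0.2024 + 0.7879 → r_corr = 0.9903 μm/a
  mass loss = 0.9903 μm/a × 7.14 g/cm³ = 7.071 g·m⁻²·a⁻¹
copper: T>10 °C ⇒ hinge -0.080·(21.9−10) = -0.9520
  Pd branch = 0.0053·Pd^0.26·e^(0.059·RH+f) = 0.1865 μm/a
  Cl⁻ term: 0.01025·10.6^0.27·exp(0.036·75+0.049·21.9) = 0.8437
  sum: 0.1865 + 0.8437 → r_corr = 1.03 μm/a
  mass loss = 1.03 μm/a × 8.96 g/cm³ = 9.23 g·m⁻²·a⁻¹
Ordering by g·m⁻²·a⁻¹: copper (9.23) > zinc (7.07)

copper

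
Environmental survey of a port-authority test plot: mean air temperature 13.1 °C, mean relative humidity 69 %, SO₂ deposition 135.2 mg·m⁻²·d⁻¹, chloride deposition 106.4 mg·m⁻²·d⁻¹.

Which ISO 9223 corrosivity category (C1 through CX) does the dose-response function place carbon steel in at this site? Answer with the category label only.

C5

carbon steel: T>10 °C ⇒ hinge -0.054·(13.1−10) = -0.1674
  sulphur-dioxide contribution → 76.33 μm/a
  chloride contribution → 30.32 μm/a
  total first-year rate 106.7 μm/a
107 μm/a falls in (80, 200] for carbon steel → category C5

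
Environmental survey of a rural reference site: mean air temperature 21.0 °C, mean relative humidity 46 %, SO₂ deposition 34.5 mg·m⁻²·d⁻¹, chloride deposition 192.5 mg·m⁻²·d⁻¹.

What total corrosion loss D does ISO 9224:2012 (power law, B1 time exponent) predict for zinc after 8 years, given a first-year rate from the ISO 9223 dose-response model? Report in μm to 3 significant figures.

zinc: f(T) = -0.071·(T−10) [T>10 °C] = -0.7810
  SO₂ term: 0.0129·34.5^0.44·exp(0.046·46-0.7810) = 0.2328
  Sd branch = 0.0175·Sd^0.57·e^(0.008·RH+0.085·T) = 3.021 μm/a
  sum: 0.2328 + 3.021 → r_corr = 3.254 μm/a
ISO 9224: D(t) = r_corr · t^b with b = 0.813 (zinc, B1)
  D(8) = 3.254 × 8^0.813 = 3.254 × 5.423 = 17.65 μm

D(8) = 17.6 μm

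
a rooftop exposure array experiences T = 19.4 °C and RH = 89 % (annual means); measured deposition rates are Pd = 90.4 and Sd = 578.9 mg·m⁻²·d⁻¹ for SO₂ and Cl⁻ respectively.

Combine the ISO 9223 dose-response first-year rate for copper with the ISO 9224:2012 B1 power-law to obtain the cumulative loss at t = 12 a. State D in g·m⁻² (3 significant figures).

copper: T>10 °C ⇒ hinge -0.080·(19.4−10) = -0.7520
  Pd branch = 0.0053·Pd^0.26·e^(0.059·RH+f) = 1.537 μm/a
  Sd branch = 0.01025·Sd^0.27·e^(0.036·RH+0.049·T) = 3.639 μm/a
  sum: 1.537 + 3.639 → r_corr = 5.176 μm/a
Long-term exponent b (ISO 9224 Table 2, B1) = 0.667
  D(12) = 5.176 × 12^0.667 = 5.176 × 5.246 = 27.15 μm
  Mass loss = 27.15 μm × 8.96 g/cm³ = 243.3 g·m⁻²

D(12) = 243 g·m⁻²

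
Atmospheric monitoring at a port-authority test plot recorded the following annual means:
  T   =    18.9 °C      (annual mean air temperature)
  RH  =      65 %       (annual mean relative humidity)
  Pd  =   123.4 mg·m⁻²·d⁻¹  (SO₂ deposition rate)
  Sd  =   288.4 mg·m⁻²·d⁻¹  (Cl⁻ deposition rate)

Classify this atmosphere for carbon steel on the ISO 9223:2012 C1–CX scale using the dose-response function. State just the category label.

C5

carbon steel: f(T) = -0.054·(T−10) [T>10 °C] = -0.4806
  sulphur-dioxide contribution → 49.13 μm/a
  chloride contribution → 62.18 μm/a
  total first-year rate 111.3 μm/a
Category bounds: 80…200 μm/a bracket r_corr ⇒ C5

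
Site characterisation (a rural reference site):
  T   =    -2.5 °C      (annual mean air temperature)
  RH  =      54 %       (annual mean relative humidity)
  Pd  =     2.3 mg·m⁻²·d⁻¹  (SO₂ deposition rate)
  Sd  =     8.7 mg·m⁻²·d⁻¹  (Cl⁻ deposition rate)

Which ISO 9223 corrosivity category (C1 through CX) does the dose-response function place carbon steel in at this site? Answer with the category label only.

carbon steel: f(T) = +0.150·(T−10) [T≤10 °C] = -1.8750
  sulphur-dioxide contribution → 1.233 μm/a
  chloride contribution → 2.097 μm/a
  total first-year rate 3.329 μm/a
3.33 μm/a falls in (1.3, 25] for carbon steel → category C2

C2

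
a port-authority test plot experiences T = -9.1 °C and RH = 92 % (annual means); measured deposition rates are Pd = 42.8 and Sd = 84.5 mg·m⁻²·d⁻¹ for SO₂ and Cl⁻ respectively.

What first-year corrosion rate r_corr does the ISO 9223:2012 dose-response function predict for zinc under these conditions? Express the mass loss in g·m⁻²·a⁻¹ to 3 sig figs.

zinc: T≤10 °C ⇒ hinge +0.038·(-9.1−10) = -0.7258
  sulphur-dioxide contribution → 2.245 μm/a
  chloride contribution → 0.2114 μm/a
  ⇒ r_corr(zinc) = 2.456 μm/a
Convert to mass loss: 2.456 μm/a × 7.14 g/cm³ = 17.54 g·m⁻²·a⁻¹

r_corr = 17.5 g·m⁻²·a⁻¹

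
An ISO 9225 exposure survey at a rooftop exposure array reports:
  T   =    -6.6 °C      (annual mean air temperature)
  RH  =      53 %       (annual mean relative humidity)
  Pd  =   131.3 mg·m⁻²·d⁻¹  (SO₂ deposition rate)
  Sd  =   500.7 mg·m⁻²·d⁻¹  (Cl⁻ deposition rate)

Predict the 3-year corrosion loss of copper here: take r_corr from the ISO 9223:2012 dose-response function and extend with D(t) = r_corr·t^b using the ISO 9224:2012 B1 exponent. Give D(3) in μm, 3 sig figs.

D(3) = 0.668 μm

copper: T≤10 °C ⇒ hinge +0.126·(-6.6−10) = -2.0916
  Pd branch = 0.0053·Pd^0.26·e^(0.059·RH+f) = 0.05305 μm/a
  Cl⁻ term: 0.01025·500.7^0.27·exp(0.036·53+0.049·-6.6) = 0.2678
  sum: 0.05305 + 0.2678 → r_corr = 0.3208 μm/a
Power-law: D(3) = r_corr · 3^0.667
  D(3) = 0.3208 × 3^0.667 = 0.3208 × 2.081 = 0.6676 μm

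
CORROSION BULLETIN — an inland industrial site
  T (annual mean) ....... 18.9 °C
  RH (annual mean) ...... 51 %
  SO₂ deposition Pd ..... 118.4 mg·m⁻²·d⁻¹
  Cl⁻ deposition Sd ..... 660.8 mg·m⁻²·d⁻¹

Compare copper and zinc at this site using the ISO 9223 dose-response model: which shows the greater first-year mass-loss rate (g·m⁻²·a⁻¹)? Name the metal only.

zinc

copper: f(T) = -0.080·(T−10) [T>10 °C] = -0.7120
  SO₂ term: 0.0053·118.4^0.26·exp(0.059·51-0.7120) = 0.1824
  Cl⁻ term: 0.01025·660.8^0.27·exp(0.036·51+0.049·18.9) = 0.9369
  r_corr = 0.1824 + 0.9369 = 1.119 μm/a
  mass loss = 1.119 μm/a × 8.96 g/cm³ = 10.03 g·m⁻²·a⁻¹
zinc: temperature factor f = -0.071·(8.9) = -0.6319
  SO₂ term: 0.0129·118.4^0.44·exp(0.046·51-0.6319) = 0.5852
  Sd branch = 0.0175·Sd^0.57·e^(0.008·RH+0.085·T) = 5.313 μm/a
  sum: 0.5852 + 5.313 → r_corr = 5.898 μm/a
  mass loss = 5.898 μm/a × 7.14 g/cm³ = 42.12 g·m⁻²·a⁻¹
Ordering by g·m⁻²·a⁻¹: zinc (42.1) > copper (10)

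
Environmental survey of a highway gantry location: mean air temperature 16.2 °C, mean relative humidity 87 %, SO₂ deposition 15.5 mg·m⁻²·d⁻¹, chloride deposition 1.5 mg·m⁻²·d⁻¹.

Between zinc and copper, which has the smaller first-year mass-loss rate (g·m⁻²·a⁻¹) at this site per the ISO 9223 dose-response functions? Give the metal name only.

zinc

zinc: temperature factor f = -0.071·(6.2) = -0.4402
  sulphur-dioxide contribution → 1.518 μm/a
  chloride contribution → 0.1753 μm/a
  ⇒ r_corr(zinc) = 1.693 μm/a
  mass loss = 1.693 μm/a × 7.14 g/cm³ = 12.09 g·m⁻²·a⁻¹
copper: T>10 °C ⇒ hinge -0.080·(16.2−10) = -0.4960
  sulphur-dioxide contribution → 1.116 μm/a
  chloride contribution → 0.5797 μm/a
  ⇒ r_corr(copper) = 1.696 μm/a
  mass loss = 1.696 μm/a × 8.96 g/cm³ = 15.19 g·m⁻²·a⁻¹
Ordering by g·m⁻²·a⁻¹: copper (15.2) > zinc (12.1)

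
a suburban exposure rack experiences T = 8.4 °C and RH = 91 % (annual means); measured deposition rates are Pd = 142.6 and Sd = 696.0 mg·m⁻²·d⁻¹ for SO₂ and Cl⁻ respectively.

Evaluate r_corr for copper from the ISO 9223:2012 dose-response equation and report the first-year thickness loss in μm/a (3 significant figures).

copper: temperature factor f = +0.126·(-1.6) = -0.2016
  sulphur-dioxide contribution → 3.377 μm/a
  chloride contribution → 2.397 μm/a
  total first-year rate 5.774 μm/a

r_corr = 5.77 μm/a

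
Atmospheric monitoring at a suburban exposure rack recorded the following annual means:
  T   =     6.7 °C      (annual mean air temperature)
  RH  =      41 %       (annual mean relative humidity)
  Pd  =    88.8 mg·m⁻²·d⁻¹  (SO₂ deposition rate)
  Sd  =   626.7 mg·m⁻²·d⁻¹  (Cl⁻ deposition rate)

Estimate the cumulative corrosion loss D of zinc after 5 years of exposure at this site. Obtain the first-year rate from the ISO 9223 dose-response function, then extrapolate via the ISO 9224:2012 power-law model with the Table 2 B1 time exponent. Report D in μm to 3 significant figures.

zinc: temperature factor f = +0.038·(-3.3) = -0.1254
  Pd branch = 0.0129·Pd^0.44·e^(0.046·RH+f) = 0.5401 μm/a
  Sd branch = 0.0175·Sd^0.57·e^(0.008·RH+0.085·T) = 1.687 μm/a
  sum: 0.5401 + 1.687 → r_corr = 2.227 μm/a
Power-law: D(5) = r_corr · 5^0.813
  D(5) = 2.227 × 5^0.813 = 2.227 × 3.701 = 8.242 μm

D(5) = 8.24 μm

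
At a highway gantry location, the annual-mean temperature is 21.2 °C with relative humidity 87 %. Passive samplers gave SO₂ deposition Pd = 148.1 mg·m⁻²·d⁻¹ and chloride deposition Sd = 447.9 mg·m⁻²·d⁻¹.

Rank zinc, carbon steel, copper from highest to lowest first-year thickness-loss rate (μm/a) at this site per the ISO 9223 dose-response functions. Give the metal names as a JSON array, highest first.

zinc: T>10 °C ⇒ hinge -0.071·(21.2−10) = -0.7952
  sulphur-dioxide contribution → 2.873 μm/a
  chloride contribution → 6.904 μm/a
  ⇒ r_corr(zinc) = 9.777 μm/a
carbon steel: temperature factor f = -0.054·(11.2) = -0.6048
  sulphur-dioxide contribution → 74.08 μm/a
  chloride contribution → 185.1 μm/a
  ⇒ r_corr(carbon steel) = 259.2 μm/a
copper: temperature factor f = -0.080·(11.2) = -0.8960
  sulphur-dioxide contribution → 1.345 μm/a
  chloride contribution → 3.451 μm/a
  total first-year rate 4.796 μm/a
Ordering by μm/a: carbon steel (259) > zinc (9.78) > copper (4.8)

["carbon steel", "zinc", "copper"]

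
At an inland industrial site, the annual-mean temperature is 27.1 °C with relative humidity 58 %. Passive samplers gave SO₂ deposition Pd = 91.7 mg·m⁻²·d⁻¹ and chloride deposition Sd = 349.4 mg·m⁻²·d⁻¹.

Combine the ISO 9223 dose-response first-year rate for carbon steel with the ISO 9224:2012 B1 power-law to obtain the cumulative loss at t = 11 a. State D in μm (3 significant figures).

carbon steel: temperature factor f = -0.054·(17.1) = -0.9234
  SO₂ term: 1.77·91.7^0.52·exp(0.02·58-0.9234) = 23.5
  Cl⁻ term: 0.102·349.4^0.62·exp(0.033·58+0.04·27.1) = 77.17
  r_corr = 23.5 + 77.17 = 100.7 μm/a
Power-law: D(11) = r_corr · 11^0.523
  D(11) = 100.7 × 11^0.523 = 100.7 × 3.505 = 352.9 μm

D(11) = 353 μm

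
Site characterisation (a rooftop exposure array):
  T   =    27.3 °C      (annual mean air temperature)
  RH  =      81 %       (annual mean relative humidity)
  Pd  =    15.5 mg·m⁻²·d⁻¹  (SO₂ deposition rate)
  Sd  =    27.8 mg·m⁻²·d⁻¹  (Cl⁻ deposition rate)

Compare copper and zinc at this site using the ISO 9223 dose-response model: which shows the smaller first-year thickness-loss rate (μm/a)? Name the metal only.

copper

copper: temperature factor f = -0.080·(17.3) = -1.3840
  SO₂ term: 0.0053·15.5^0.26·exp(0.059·81-1.3840) = 0.3222
  Cl⁻ term: 0.01025·27.8^0.27·exp(0.036·81+0.049·27.3) = 1.77
  r_corr = 0.3222 + 1.77 = 2.092 μm/a
zinc: f(T) = -0.071·(T−10) [T>10 °C] = -1.2283
  SO₂ term: 0.0129·15.5^0.44·exp(0.046·81-1.2283) = 0.5237
  Cl⁻ term: 0.0175·27.8^0.57·exp(0.008·81+0.085·27.3) = 2.266
  r_corr = 0.5237 + 2.266 = 2.79 μm/a
Ordering by μm/a: zinc (2.79) > copper (2.09)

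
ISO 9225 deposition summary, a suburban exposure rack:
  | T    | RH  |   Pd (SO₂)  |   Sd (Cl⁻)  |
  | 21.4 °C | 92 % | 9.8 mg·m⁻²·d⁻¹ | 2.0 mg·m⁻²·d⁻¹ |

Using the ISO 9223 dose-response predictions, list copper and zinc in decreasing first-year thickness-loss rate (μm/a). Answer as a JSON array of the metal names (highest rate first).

copper: f(T) = -0.080·(T−10) [T>10 °C] = -0.9120
  sulphur-dioxide contribution → 0.8775 μm/a
  chloride contribution → 0.9678 μm/a
  total first-year rate 1.845 μm/a
zinc: f(T) = -0.071·(T−10) [T>10 °C] = -0.8094
  sulphur-dioxide contribution → 1.079 μm/a
  chloride contribution → 0.3344 μm/a
  total first-year rate 1.414 μm/a
Ordering by μm/a: copper (1.85) > zinc (1.41)

["copper", "zinc"]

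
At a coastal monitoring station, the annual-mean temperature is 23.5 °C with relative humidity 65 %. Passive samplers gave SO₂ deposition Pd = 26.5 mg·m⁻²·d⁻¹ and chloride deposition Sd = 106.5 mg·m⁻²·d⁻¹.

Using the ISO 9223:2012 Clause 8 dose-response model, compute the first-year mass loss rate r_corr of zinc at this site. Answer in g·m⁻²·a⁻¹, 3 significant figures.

zinc: T>10 °C ⇒ hinge -0.071·(23.5−10) = -0.9585
  sulphur-dioxide contribution → 0.416 μm/a
  chloride contribution → 3.104 μm/a
  total first-year rate 3.52 μm/a
Convert to mass loss: 3.52 μm/a × 7.14 g/cm³ = 25.13 g·m⁻²·a⁻¹

r_corr = 25.1 g·m⁻²·a⁻¹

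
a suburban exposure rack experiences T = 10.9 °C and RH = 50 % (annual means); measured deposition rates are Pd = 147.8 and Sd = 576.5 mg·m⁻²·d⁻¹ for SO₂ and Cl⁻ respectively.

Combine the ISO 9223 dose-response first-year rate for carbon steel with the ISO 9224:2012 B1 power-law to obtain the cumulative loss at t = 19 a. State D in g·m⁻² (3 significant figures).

D(19) = 3.80e+03 g·m⁻²

carbon steel: f(T) = -0.054·(T−10) [T>10 °C] = -0.0486
  Pd branch = 1.77·Pd^0.52·e^(0.02·RH+f) = 61.57 μm/a
  Cl⁻ term: 0.102·576.5^0.62·exp(0.033·50+0.04·10.9) = 42.29
  sum: 61.57 + 42.29 → r_corr = 103.9 μm/a
Long-term exponent b (ISO 9224 Table 2, B1) = 0.523
  D(19) = 103.9 × 19^0.523 = 103.9 × 4.664 = 484.4 μm
  Mass loss = 484.4 μm × 7.85 g/cm³ = 3803 g·m⁻²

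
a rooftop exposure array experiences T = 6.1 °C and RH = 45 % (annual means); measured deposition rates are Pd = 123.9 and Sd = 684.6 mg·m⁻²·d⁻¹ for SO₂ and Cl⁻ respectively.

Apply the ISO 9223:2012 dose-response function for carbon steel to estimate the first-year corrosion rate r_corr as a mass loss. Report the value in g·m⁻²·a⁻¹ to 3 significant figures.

r_corr = 492 g·m⁻²·a⁻¹

carbon steel: T≤10 °C ⇒ hinge +0.150·(6.1−10) = -0.5850
  sulphur-dioxide contribution → 29.73 μm/a
  chloride contribution → 32.92 μm/a
  total first-year rate 62.65 μm/a
Convert to mass loss: 62.65 μm/a × 7.85 g/cm³ = 491.8 g·m⁻²·a⁻¹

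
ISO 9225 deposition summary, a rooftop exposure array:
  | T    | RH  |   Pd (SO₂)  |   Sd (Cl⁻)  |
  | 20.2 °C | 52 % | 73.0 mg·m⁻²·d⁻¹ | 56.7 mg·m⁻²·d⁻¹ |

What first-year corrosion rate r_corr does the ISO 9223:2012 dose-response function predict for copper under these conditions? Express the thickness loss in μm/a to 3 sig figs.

r_corr = 0.687 μm/a

copper: temperature factor f = -0.080·(10.2) = -0.8160
  SO₂ term: 0.0053·73.0^0.26·exp(0.059·52-0.8160) = 0.1537
  Cl⁻ term: 0.01025·56.7^0.27·exp(0.036·52+0.049·20.2) = 0.5334
  r_corr = 0.1537 + 0.5334 = 0.6871 μm/a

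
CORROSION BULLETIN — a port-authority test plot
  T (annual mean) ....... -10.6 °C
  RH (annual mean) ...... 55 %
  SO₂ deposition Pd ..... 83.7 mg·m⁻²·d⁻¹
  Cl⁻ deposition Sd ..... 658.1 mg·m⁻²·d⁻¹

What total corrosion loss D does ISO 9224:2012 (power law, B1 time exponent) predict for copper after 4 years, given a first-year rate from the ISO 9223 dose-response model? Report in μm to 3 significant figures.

copper: T≤10 °C ⇒ hinge +0.126·(-10.6−10) = -2.5956
  Pd branch = 0.0053·Pd^0.26·e^(0.059·RH+f) = 0.03208 μm/a
  Cl⁻ term: 0.01025·658.1^0.27·exp(0.036·55+0.049·-10.6) = 0.2547
  r_corr = 0.03208 + 0.2547 = 0.2868 μm/a
Long-term exponent b (ISO 9224 Table 2, B1) = 0.667
  D(4) = 0.2868 × 4^0.667 = 0.2868 × 2.521 = 0.7229 μm

D(4) = 0.723 μm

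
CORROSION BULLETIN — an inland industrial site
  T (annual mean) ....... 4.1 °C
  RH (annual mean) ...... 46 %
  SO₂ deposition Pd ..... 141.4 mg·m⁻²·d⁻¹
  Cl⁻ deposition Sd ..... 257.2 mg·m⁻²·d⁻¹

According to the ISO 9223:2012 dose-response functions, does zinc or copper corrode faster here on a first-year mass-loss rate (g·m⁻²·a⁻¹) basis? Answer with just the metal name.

zinc

zinc: f(T) = +0.038·(T−10) [T≤10 °C] = -0.2242
  SO₂ term: 0.0129·141.4^0.44·exp(0.046·46-0.2242) = 0.7558
  Sd branch = 0.0175·Sd^0.57·e^(0.008·RH+0.085·T) = 0.8474 μm/a
  sum: 0.7558 + 0.8474 → r_corr = 1.603 μm/a
  mass loss = 1.603 μm/a × 7.14 g/cm³ = 11.45 g·m⁻²·a⁻¹
copper: f(T) = +0.126·(T−10) [T≤10 °C] = -0.7434
  Pd branch = 0.0053·Pd^0.26·e^(0.059·RH+f) = 0.1378 μm/a
  Cl⁻ term: 0.01025·257.2^0.27·exp(0.036·46+0.049·4.1) = 0.2937
  sum: 0.1378 + 0.2937 → r_corr = 0.4315 μm/a
  mass loss = 0.4315 μm/a × 8.96 g/cm³ = 3.866 g·m⁻²·a⁻¹
Ordering by g·m⁻²·a⁻¹: zinc (11.4) > copper (3.87)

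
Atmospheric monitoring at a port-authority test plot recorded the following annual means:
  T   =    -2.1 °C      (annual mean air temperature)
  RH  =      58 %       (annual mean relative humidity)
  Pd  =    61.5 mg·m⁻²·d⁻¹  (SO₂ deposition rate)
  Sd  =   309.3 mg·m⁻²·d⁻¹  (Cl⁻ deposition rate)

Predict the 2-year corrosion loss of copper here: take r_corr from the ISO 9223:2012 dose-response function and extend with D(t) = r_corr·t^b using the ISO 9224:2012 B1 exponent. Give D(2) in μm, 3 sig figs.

copper: temperature factor f = +0.126·(-12.1) = -1.5246
  Pd branch = 0.0053·Pd^0.26·e^(0.059·RH+f) = 0.1031 μm/a
  Cl⁻ term: 0.01025·309.3^0.27·exp(0.036·58+0.049·-2.1) = 0.3509
  r_corr = 0.1031 + 0.3509 = 0.4541 μm/a
Long-term exponent b (ISO 9224 Table 2, B1) = 0.667
  D(2) = 0.4541 × 2^0.667 = 0.4541 × 1.588 = 0.721 μm

D(2) = 0.721 μm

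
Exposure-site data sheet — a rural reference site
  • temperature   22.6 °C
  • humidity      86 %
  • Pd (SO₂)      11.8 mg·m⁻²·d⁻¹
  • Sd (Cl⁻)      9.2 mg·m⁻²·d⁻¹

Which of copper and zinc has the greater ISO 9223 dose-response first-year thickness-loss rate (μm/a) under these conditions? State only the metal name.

copper: T>10 °C ⇒ hinge -0.080·(22.6−10) = -1.0080
  sulphur-dioxide contribution → 0.5872 μm/a
  chloride contribution → 1.249 μm/a
  total first-year rate 1.836 μm/a
zinc: T>10 °C ⇒ hinge -0.071·(22.6−10) = -0.8946
  sulphur-dioxide contribution → 0.8161 μm/a
  chloride contribution → 0.8423 μm/a
  ⇒ r_corr(zinc) = 1.658 μm/a
Ordering by μm/a: copper (1.84) > zinc (1.66)

copper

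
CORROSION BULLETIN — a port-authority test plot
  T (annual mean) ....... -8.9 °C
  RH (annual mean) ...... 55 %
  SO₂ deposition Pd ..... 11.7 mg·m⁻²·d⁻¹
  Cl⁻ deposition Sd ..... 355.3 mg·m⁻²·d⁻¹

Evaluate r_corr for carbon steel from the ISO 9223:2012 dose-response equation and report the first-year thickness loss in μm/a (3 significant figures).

carbon steel: temperature factor f = +0.150·(-18.9) = -2.8350
  Pd branch = 1.77·Pd^0.52·e^(0.02·RH+f) = 1.122 μm/a
  Cl⁻ term: 0.102·355.3^0.62·exp(0.033·55+0.04·-8.9) = 16.73
  r_corr = 1.122 + 16.73 = 17.86 μm/a

r_corr = 17.9 μm/a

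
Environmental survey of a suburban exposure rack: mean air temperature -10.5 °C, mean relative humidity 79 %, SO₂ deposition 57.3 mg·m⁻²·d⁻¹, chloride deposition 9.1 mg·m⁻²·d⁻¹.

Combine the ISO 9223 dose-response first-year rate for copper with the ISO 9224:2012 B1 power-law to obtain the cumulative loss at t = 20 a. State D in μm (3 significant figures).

D(20) = 2.30 μm

copper: T≤10 °C ⇒ hinge +0.126·(-10.5−10) = -2.5830
  SO₂ term: 0.0053·57.3^0.26·exp(0.059·79-2.5830) = 0.1213
  Sd branch = 0.01025·Sd^0.27·e^(0.036·RH+0.049·T) = 0.1911 μm/a
  sum: 0.1213 + 0.1911 → r_corr = 0.3124 μm/a
Power-law: D(20) = r_corr · 20^0.667
  D(20) = 0.3124 × 20^0.667 = 0.3124 × 7.375 = 2.304 μm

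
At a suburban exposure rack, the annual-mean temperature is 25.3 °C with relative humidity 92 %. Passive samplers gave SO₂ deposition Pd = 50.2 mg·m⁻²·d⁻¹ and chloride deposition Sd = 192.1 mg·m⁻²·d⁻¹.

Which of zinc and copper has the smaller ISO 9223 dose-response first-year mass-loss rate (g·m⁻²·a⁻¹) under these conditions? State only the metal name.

zinc: temperature factor f = -0.071·(15.3) = -1.0863
  SO₂ term: 0.0129·50.2^0.44·exp(0.046·92-1.0863) = 1.679
  Cl⁻ term: 0.0175·192.1^0.57·exp(0.008·92+0.085·25.3) = 6.284
  r_corr = 1.679 + 6.284 = 7.963 μm/a
  mass loss = 7.963 μm/a × 7.14 g/cm³ = 56.86 g·m⁻²·a⁻¹
copper: temperature factor f = -0.080·(15.3) = -1.2240
  SO₂ term: 0.0053·50.2^0.26·exp(0.059·92-1.2240) = 0.9823
  Sd branch = 0.01025·Sd^0.27·e^(0.036·RH+0.049·T) = 4.018 μm/a
  r_corr = 0.9823 + 4.018 = 5.001 μm/a
  mass loss = 5.001 μm/a × 8.96 g/cm³ = 44.81 g·m⁻²·a⁻¹
Ordering by g·m⁻²·a⁻¹: zinc (56.9) > copper (44.8)

copper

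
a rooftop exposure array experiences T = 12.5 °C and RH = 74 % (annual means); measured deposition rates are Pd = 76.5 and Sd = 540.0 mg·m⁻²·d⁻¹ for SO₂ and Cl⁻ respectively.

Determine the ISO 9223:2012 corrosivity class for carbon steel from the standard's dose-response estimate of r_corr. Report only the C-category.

carbon steel: f(T) = -0.054·(T−10) [T>10 °C] = -0.1350
  Pd branch = 1.77·Pd^0.52·e^(0.02·RH+f) = 64.8 μm/a
  Cl⁻ term: 0.102·540.0^0.62·exp(0.033·74+0.04·12.5) = 95.58
  sum: 64.8 + 95.58 → r_corr = 160.4 μm/a
Category bounds: 80…200 μm/a bracket r_corr ⇒ C5

C5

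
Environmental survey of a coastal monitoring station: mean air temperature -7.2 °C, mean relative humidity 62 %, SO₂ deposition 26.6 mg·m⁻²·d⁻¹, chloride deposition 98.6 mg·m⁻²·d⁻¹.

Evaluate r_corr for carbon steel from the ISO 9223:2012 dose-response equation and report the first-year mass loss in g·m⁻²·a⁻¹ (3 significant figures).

carbon steel: T≤10 °C ⇒ hinge +0.150·(-7.2−10) = -2.5800
  Pd branch = 1.77·Pd^0.52·e^(0.02·RH+f) = 2.552 μm/a
  Sd branch = 0.102·Sd^0.62·e^(0.033·RH+0.04·T) = 10.19 μm/a
  sum: 2.552 + 10.19 → r_corr = 12.75 μm/a
Convert to mass loss: 12.75 μm/a × 7.85 g/cm³ = 100.1 g·m⁻²·a⁻¹

r_corr = 100 g·m⁻²·a⁻¹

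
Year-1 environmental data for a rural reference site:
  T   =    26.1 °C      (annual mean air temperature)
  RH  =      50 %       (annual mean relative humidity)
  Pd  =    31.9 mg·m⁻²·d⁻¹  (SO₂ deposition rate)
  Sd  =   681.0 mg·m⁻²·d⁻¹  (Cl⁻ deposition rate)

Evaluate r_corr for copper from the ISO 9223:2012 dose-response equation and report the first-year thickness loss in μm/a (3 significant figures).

copper: f(T) = -0.080·(T−10) [T>10 °C] = -1.2880
  Pd branch = 0.0053·Pd^0.26·e^(0.059·RH+f) = 0.06872 μm/a
  Cl⁻ term: 0.01025·681.0^0.27·exp(0.036·50+0.049·26.1) = 1.297
  r_corr = 0.06872 + 1.297 = 1.365 μm/a

r_corr = 1.37 μm/a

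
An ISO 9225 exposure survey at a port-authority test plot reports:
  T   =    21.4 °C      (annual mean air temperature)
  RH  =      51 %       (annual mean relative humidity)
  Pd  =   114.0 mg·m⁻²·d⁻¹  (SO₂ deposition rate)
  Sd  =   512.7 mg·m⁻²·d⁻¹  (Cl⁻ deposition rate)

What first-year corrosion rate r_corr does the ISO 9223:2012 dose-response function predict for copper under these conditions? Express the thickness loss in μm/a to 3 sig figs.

copper: T>10 °C ⇒ hinge -0.080·(21.4−10) = -0.9120
  Pd branch = 0.0053·Pd^0.26·e^(0.059·RH+f) = 0.1478 μm/a
  Sd branch = 0.01025·Sd^0.27·e^(0.036·RH+0.049·T) = 0.9889 μm/a
  sum: 0.1478 + 0.9889 → r_corr = 1.137 μm/a

r_corr = 1.14 μm/a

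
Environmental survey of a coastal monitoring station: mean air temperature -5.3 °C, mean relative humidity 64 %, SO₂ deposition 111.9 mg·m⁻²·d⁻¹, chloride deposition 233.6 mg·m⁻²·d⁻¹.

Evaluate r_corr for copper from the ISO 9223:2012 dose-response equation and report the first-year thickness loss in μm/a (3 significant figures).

copper: T≤10 °C ⇒ hinge +0.126·(-5.3−10) = -1.9278
  Pd branch = 0.0053·Pd^0.26·e^(0.059·RH+f) = 0.1147 μm/a
  Sd branch = 0.01025·Sd^0.27·e^(0.036·RH+0.049·T) = 0.3452 μm/a
  sum: 0.1147 + 0.3452 → r_corr = 0.4599 μm/a

r_corr = 0.460 μm/a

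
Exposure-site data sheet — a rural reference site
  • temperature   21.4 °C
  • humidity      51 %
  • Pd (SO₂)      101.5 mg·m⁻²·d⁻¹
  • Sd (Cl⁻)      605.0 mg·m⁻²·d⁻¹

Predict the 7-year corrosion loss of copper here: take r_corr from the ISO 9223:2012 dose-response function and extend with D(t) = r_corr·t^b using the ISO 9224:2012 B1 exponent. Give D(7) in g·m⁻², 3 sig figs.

D(7) = 38.6 g·m⁻²

copper: temperature factor f = -0.080·(11.4) = -0.9120
  SO₂ term: 0.0053·101.5^0.26·exp(0.059·51-0.9120) = 0.1434
  Sd branch = 0.01025·Sd^0.27·e^(0.036·RH+0.049·T) = 1.034 μm/a
  sum: 0.1434 + 1.034 → r_corr = 1.178 μm/a
ISO 9224: D(t) = r_corr · t^b with b = 0.667 (copper, B1)
  D(7) = 1.178 × 7^0.667 = 1.178 × 3.662 = 4.312 μm
  Mass loss = 4.312 μm × 8.96 g/cm³ = 38.63 g·m⁻²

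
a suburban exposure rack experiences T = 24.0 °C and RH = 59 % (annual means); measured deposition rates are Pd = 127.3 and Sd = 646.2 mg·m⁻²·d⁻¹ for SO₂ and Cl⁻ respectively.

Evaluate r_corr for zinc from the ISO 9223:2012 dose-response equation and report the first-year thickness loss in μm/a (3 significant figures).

zinc: f(T) = -0.071·(T−10) [T>10 °C] = -0.9940
  sulphur-dioxide contribution → 0.6077 μm/a
  chloride contribution → 8.628 μm/a
  total first-year rate 9.235 μm/a

r_corr = 9.24 μm/a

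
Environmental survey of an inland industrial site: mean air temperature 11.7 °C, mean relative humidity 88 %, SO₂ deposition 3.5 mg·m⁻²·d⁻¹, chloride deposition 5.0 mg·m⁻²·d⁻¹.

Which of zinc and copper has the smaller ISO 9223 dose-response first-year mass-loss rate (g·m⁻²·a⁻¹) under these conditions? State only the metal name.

zinc: T>10 °C ⇒ hinge -0.071·(11.7−10) = -0.1207
  sulphur-dioxide contribution → 1.137 μm/a
  chloride contribution → 0.2394 μm/a
  ⇒ r_corr(zinc) = 1.376 μm/a
  mass loss = 1.376 μm/a × 7.14 g/cm³ = 9.824 g·m⁻²·a⁻¹
copper: f(T) = -0.080·(T−10) [T>10 °C] = -0.1360
  sulphur-dioxide contribution → 1.152 μm/a
  chloride contribution → 0.6672 μm/a
  ⇒ r_corr(copper) = 1.819 μm/a
  mass loss = 1.819 μm/a × 8.96 g/cm³ = 16.3 g·m⁻²·a⁻¹
Ordering by g·m⁻²·a⁻¹: copper (16.3) > zinc (9.82)

zinc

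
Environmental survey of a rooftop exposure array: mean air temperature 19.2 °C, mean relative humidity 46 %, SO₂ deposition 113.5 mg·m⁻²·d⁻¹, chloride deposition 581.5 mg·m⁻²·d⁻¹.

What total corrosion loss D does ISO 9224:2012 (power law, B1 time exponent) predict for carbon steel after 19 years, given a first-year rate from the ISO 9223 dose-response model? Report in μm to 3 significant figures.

carbon steel: T>10 °C ⇒ hinge -0.054·(19.2−10) = -0.4968
  Pd branch = 1.77·Pd^0.52·e^(0.02·RH+f) = 31.65 μm/a
  Sd branch = 0.102·Sd^0.62·e^(0.033·RH+0.04·T) = 51.93 μm/a
  sum: 31.65 + 51.93 → r_corr = 83.58 μm/a
ISO 9224: D(t) = r_corr · t^b with b = 0.523 (carbon steel, B1)
  D(19) = 83.58 × 19^0.523 = 83.58 × 4.664 = 389.8 μm

D(19) = 390 μm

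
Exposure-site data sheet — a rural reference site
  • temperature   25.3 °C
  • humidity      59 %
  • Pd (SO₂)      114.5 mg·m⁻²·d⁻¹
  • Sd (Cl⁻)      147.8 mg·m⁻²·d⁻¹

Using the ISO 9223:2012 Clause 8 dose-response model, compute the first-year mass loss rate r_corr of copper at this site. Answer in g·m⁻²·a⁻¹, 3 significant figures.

r_corr = 11.8 g·m⁻²·a⁻¹

copper: temperature factor f = -0.080·(15.3) = -1.2240
  sulphur-dioxide contribution → 0.1737 μm/a
  chloride contribution → 1.141 μm/a
  ⇒ r_corr(copper) = 1.315 μm/a
Convert to mass loss: 1.315 μm/a × 8.96 g/cm³ = 11.78 g·m⁻²·a⁻¹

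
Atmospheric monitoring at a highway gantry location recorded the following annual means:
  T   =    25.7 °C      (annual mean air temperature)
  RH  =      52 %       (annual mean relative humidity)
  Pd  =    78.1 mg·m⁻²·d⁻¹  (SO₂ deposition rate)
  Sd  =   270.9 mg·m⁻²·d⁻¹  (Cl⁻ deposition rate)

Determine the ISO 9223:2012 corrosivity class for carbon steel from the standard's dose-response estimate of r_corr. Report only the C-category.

C4

carbon steel: f(T) = -0.054·(T−10) [T>10 °C] = -0.8478
  Pd branch = 1.77·Pd^0.52·e^(0.02·RH+f) = 20.68 μm/a
  Cl⁻ term: 0.102·270.9^0.62·exp(0.033·52+0.04·25.7) = 51.13
  sum: 20.68 + 51.13 → r_corr = 71.81 μm/a
Category bounds: 50…80 μm/a bracket r_corr ⇒ C4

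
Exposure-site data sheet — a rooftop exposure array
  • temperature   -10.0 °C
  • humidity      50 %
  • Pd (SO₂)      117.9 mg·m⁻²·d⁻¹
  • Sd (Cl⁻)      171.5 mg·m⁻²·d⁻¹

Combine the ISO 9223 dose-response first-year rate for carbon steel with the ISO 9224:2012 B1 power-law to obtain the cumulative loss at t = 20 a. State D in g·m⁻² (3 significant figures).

carbon steel: temperature factor f = +0.150·(-20.0) = -3.0000
  sulphur-dioxide contribution → 2.861 μm/a
  chloride contribution → 8.644 μm/a
  total first-year rate 11.51 μm/a
ISO 9224: D(t) = r_corr · t^b with b = 0.523 (carbon steel, B1)
  D(20) = 11.51 × 20^0.523 = 11.51 × 4.791 = 55.12 μm
  Mass loss = 55.12 μm × 7.85 g/cm³ = 432.7 g·m⁻²

D(20) = 433 g·m⁻²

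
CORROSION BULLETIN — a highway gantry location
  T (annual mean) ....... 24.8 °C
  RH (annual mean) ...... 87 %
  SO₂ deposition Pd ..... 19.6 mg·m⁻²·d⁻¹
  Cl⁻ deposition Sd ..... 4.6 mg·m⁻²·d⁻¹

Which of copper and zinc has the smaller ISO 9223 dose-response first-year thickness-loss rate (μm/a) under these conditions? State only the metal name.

copper: temperature factor f = -0.080·(14.8) = -1.1840
  SO₂ term: 0.0053·19.6^0.26·exp(0.059·87-1.1840) = 0.5961
  Sd branch = 0.01025·Sd^0.27·e^(0.036·RH+0.049·T) = 1.196 μm/a
  sum: 0.5961 + 1.196 → r_corr = 1.792 μm/a
zinc: temperature factor f = -0.071·(14.8) = -1.0508
  Pd branch = 0.0129·Pd^0.44·e^(0.046·RH+f) = 0.9138 μm/a
  Sd branch = 0.0175·Sd^0.57·e^(0.008·RH+0.085·T) = 0.6896 μm/a
  sum: 0.9138 + 0.6896 → r_corr = 1.603 μm/a
Ordering by μm/a: copper (1.79) > zinc (1.6)

zinc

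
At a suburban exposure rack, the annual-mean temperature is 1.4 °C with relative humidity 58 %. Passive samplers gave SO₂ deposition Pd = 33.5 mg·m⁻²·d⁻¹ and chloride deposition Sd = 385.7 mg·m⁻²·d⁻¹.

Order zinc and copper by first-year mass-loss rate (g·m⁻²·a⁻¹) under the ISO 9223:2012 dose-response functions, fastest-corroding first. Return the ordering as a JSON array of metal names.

zinc: T≤10 °C ⇒ hinge +0.038·(1.4−10) = -0.3268
  sulphur-dioxide contribution → 0.6286 μm/a
  chloride contribution → 0.9341 μm/a
  ⇒ r_corr(zinc) = 1.563 μm/a
  mass loss = 1.563 μm/a × 7.14 g/cm³ = 11.16 g·m⁻²·a⁻¹
copper: f(T) = +0.126·(T−10) [T≤10 °C] = -1.0836
  sulphur-dioxide contribution → 0.1369 μm/a
  chloride contribution → 0.4422 μm/a
  total first-year rate 0.5791 μm/a
  mass loss = 0.5791 μm/a × 8.96 g/cm³ = 5.188 g·m⁻²·a⁻¹
Ordering by g·m⁻²·a⁻¹: zinc (11.2) > copper (5.19)

["zinc", "copper"]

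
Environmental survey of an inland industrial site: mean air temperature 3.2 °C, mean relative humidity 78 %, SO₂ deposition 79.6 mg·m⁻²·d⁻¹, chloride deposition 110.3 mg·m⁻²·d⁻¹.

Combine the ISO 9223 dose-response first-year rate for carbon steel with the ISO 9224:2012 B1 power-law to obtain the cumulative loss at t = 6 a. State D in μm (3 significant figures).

D(6) = 147 μm

carbon steel: temperature factor f = +0.150·(-6.8) = -1.0200
  Pd branch = 1.77·Pd^0.52·e^(0.02·RH+f) = 29.58 μm/a
  Cl⁻ term: 0.102·110.3^0.62·exp(0.033·78+0.04·3.2) = 28.08
  sum: 29.58 + 28.08 → r_corr = 57.66 μm/a
Long-term exponent b (ISO 9224 Table 2, B1) = 0.523
  D(6) = 57.66 × 6^0.523 = 57.66 × 2.553 = 147.2 μm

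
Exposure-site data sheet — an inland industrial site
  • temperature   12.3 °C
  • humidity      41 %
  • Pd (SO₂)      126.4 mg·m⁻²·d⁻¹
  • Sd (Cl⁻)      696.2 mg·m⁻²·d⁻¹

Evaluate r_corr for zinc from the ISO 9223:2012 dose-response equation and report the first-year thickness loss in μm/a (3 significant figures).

zinc: T>10 °C ⇒ hinge -0.071·(12.3−10) = -0.1633
  SO₂ term: 0.0129·126.4^0.44·exp(0.046·41-0.1633) = 0.6075
  Sd branch = 0.0175·Sd^0.57·e^(0.008·RH+0.085·T) = 2.883 μm/a
  r_corr = 0.6075 + 2.883 = 3.491 μm/a

r_corr = 3.49 μm/a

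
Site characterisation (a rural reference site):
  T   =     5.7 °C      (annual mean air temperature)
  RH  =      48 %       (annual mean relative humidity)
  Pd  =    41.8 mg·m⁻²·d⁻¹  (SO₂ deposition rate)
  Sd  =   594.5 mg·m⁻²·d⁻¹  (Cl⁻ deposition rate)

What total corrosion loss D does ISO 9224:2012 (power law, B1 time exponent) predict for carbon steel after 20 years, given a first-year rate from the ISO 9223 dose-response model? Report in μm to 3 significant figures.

D(20) = 238 μm

carbon steel: f(T) = +0.150·(T−10) [T≤10 °C] = -0.6450
  SO₂ term: 1.77·41.8^0.52·exp(0.02·48-0.6450) = 16.9
  Sd branch = 0.102·Sd^0.62·e^(0.033·RH+0.04·T) = 32.77 μm/a
  r_corr = 16.9 + 32.77 = 49.67 μm/a
Power-law: D(20) = r_corr · 20^0.523
  D(20) = 49.67 × 20^0.523 = 49.67 × 4.791 = 238 μm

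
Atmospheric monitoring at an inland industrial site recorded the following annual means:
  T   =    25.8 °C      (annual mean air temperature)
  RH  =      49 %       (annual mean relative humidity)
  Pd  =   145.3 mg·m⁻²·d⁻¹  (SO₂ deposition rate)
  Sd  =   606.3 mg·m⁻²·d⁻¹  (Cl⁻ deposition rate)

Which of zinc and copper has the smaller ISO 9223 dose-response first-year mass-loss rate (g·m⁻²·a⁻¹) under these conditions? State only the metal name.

zinc: T>10 °C ⇒ hinge -0.071·(25.8−10) = -1.1218
  SO₂ term: 0.0129·145.3^0.44·exp(0.046·49-1.1218) = 0.3578
  Cl⁻ term: 0.0175·606.3^0.57·exp(0.008·49+0.085·25.8) = 8.95
  sum: 0.3578 + 8.95 → r_corr = 9.308 μm/a
  mass loss = 9.308 μm/a × 7.14 g/cm³ = 66.46 g·m⁻²·a⁻¹
copper: temperature factor f = -0.080·(15.8) = -1.2640
  Pd branch = 0.0053·Pd^0.26·e^(0.059·RH+f) = 0.09842 μm/a
  Sd branch = 0.01025·Sd^0.27·e^(0.036·RH+0.049·T) = 1.194 μm/a
  sum: 0.09842 + 1.194 → r_corr = 1.293 μm/a
  mass loss = 1.293 μm/a × 8.96 g/cm³ = 11.58 g·m⁻²·a⁻¹
Ordering by g·m⁻²·a⁻¹: zinc (66.5) > copper (11.6)

copper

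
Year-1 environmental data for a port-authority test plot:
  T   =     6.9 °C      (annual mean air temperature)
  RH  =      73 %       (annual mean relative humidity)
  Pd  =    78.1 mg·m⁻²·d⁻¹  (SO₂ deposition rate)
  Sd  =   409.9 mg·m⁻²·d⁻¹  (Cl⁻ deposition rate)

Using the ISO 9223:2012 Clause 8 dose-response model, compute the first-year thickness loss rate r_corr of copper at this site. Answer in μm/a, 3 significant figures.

copper: T≤10 °C ⇒ hinge +0.126·(6.9−10) = -0.3906
  sulphur-dioxide contribution → 0.8265 μm/a
  chloride contribution → 1.01 μm/a
  total first-year rate 1.836 μm/a

r_corr = 1.84 μm/a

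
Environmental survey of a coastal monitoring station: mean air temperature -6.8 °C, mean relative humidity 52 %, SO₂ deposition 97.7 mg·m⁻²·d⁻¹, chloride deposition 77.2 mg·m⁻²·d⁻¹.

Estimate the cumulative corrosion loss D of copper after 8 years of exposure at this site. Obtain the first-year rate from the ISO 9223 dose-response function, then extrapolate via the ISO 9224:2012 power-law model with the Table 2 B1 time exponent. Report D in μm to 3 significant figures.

copper: T≤10 °C ⇒ hinge +0.126·(-6.8−10) = -2.1168
  SO₂ term: 0.0053·97.7^0.26·exp(0.059·52-2.1168) = 0.04516
  Sd branch = 0.01025·Sd^0.27·e^(0.036·RH+0.049·T) = 0.1544 μm/a
  sum: 0.04516 + 0.1544 → r_corr = 0.1996 μm/a
Long-term exponent b (ISO 9224 Table 2, B1) = 0.667
  D(8) = 0.1996 × 8^0.667 = 0.1996 × 4.003 = 0.7988 μm

D(8) = 0.799 μm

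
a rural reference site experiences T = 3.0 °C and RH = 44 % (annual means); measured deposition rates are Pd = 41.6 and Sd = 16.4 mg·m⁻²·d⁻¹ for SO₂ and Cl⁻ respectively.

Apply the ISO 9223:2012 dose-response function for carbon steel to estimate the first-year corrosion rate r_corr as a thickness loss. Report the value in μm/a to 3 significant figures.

r_corr = 13.2 μm/a

carbon steel: T≤10 °C ⇒ hinge +0.150·(3.0−10) = -1.0500
  Pd branch = 1.77·Pd^0.52·e^(0.02·RH+f) = 10.38 μm/a
  Sd branch = 0.102·Sd^0.62·e^(0.033·RH+0.04·T) = 2.783 μm/a
  sum: 10.38 + 2.783 → r_corr = 13.16 μm/a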